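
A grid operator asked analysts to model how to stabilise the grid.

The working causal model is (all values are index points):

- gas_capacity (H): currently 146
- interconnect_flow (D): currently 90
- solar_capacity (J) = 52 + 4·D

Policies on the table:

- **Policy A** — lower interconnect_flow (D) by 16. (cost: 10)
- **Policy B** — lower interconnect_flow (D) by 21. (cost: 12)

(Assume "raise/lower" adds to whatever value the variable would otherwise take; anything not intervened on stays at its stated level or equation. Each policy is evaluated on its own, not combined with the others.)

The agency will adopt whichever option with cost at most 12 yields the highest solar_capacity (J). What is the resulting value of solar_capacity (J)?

348

Policy A (D − 16):
  D = 90 − 16 = 74
  J = 52 + 4·74 = 348
Policy B (D − 21):
  D = 90 − 21 = 69
  J = 52 + 4·69 = 328
Comparing — Policy A: J=348, Policy B: J=328. Highest is 348 (Policy A).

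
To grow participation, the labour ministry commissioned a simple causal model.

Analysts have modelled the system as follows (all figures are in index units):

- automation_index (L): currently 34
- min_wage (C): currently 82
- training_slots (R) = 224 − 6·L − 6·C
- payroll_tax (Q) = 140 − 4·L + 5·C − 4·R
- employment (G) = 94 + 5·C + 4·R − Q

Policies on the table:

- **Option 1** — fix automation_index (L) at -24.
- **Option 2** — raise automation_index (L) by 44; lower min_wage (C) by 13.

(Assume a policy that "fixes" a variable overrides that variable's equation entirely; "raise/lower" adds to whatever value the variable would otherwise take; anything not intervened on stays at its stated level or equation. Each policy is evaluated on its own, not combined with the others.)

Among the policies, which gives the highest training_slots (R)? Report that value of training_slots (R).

-124

Option 1 (L := -24):
  L = -24
  C = 82
  R = 224 − 6·(-24) − 6·82 = -124
Option 2 (L + 44, C − 13):
  L = 34 + 44 = 78
  C = 82 − 13 = 69
  R = 224 − 6·78 − 6·69 = -658
Comparing — Option 1: R=-124, Option 2: R=-658. Highest is -124 (Option 1).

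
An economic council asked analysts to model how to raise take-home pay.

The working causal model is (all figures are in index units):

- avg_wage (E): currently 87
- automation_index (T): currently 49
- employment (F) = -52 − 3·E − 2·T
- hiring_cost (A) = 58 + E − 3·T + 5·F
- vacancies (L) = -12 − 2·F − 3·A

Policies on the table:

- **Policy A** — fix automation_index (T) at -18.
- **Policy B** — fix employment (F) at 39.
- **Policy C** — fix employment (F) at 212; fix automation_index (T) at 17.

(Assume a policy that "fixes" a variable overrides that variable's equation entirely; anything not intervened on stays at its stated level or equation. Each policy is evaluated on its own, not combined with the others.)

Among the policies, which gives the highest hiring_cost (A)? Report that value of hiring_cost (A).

Policy A (T := -18):
  E = 87
  T = -18
  F = -52 − 3·87 − 2·(-18) = -277
  A = 58 + 87 − 3·(-18) + 5·(-277) = -1186
Policy B (F := 39):
  E = 87
  T = 49
  F = 39
  A = 58 + 87 − 3·49 + 5·39 = 193
Policy C (F := 212, T := 17):
  E = 87
  T = 17
  F = 212
  A = 58 + 87 − 3·17 + 5·212 = 1154
Comparing — Policy A: A=-1186, Policy B: A=193, Policy C: A=1154. Highest is 1154 (Policy C).

1154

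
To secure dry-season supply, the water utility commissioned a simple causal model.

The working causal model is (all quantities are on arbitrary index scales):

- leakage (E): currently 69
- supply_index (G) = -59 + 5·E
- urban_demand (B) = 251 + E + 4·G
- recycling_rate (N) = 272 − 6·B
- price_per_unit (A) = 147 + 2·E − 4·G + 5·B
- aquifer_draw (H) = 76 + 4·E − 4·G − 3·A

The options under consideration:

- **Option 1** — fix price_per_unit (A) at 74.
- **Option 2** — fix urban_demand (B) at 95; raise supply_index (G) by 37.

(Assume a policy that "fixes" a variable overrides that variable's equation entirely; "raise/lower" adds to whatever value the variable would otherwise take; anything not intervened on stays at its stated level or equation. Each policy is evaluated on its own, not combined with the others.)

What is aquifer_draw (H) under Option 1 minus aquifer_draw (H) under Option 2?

Option 1 (A := 74):
  E = 69
  G = -59 + 5·69 = 286
  B = 251 + 69 + 4·286 = 1464
  A = 74
  H = 76 + 4·69 − 4·286 − 3·74 = -1014
Option 2 (B := 95, G + 37):
  E = 69
  G = -59 + 5·69 (+37 from intervention) = 323
  B = 95
  A = 147 + 2·69 − 4·323 + 5·95 = -532
  H = 76 + 4·69 − 4·323 − 3·(-532) = 656
H: -1014 − 656 = -1670

-1670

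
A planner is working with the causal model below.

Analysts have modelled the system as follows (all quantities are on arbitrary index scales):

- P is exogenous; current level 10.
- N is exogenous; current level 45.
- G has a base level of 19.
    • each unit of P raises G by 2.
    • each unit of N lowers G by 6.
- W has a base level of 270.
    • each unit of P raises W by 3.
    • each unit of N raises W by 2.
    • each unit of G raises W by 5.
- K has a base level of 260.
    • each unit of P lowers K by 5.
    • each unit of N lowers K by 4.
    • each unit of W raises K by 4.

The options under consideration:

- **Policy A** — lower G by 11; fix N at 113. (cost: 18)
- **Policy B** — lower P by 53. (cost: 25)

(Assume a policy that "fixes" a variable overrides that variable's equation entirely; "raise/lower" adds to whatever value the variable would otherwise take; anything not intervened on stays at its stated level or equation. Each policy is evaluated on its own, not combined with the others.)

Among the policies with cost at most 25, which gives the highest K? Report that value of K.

-5521

Policy A (G − 11, N := 113):
  P = 10
  N = 113
  G = 19 + 2·10 − 6·113 (−11 from intervention) = -650
  W = 270 + 3·10 + 2·113 + 5·(-650) = -2724
  K = 260 − 5·10 − 4·113 + 4·(-2724) = -11138
Policy B (P − 53):
  P = 10 − 53 = -43
  N = 45
  G = 19 + 2·(-43) − 6·45 = -337
  W = 270 + 3·(-43) + 2·45 + 5·(-337) = -1454
  K = 260 − 5·(-43) − 4·45 + 4·(-1454) = -5521
Comparing — Policy A: K=-11138, Policy B: K=-5521. Highest is -5521 (Policy B).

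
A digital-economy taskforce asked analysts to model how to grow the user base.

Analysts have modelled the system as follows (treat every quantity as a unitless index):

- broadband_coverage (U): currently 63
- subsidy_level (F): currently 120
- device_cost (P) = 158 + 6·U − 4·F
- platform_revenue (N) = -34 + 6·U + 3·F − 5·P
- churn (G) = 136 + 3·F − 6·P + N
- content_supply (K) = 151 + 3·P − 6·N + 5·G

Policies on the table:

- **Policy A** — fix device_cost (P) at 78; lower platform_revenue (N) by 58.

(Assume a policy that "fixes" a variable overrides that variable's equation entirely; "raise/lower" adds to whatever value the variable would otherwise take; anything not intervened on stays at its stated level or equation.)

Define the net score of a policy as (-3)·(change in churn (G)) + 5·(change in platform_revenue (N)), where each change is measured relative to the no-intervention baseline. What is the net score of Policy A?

60

Baseline:
  U = 63
  F = 120
  P = 158 + 6·63 − 4·120 = 56
  N = -34 + 6·63 + 3·120 − 5·56 = 424
  G = 136 + 3·120 − 6·56 + 424 = 584
Policy A (P := 78, N − 58):
  U = 63
  F = 120
  P = 78
  N = -34 + 6·63 + 3·120 − 5·78 (−58 from intervention) = 256
  G = 136 + 3·120 − 6·78 + 256 = 284
ΔG = 284 − 584 = -300; ΔN = 256 − 424 = -168
Score = (-3)·(-300) + 5·(-168) = 60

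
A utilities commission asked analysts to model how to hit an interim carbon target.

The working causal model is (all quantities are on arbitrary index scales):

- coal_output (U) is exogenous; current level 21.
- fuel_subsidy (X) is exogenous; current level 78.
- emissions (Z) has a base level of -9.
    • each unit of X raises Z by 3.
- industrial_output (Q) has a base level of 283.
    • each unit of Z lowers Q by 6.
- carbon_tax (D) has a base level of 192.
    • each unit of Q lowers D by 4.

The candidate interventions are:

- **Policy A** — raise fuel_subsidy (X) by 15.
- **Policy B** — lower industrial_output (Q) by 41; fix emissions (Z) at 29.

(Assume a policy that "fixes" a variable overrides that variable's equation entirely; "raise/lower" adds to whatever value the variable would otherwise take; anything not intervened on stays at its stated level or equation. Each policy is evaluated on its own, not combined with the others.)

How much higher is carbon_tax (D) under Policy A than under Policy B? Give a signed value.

Policy A (X + 15):
  X = 78 + 15 = 93
  Z = -9 + 3·93 = 270
  Q = 283 − 6·270 = -1337
  D = 192 − 4·(-1337) = 5540
Policy B (Q − 41, Z := 29):
  X = 78
  Z = 29
  Q = 283 − 6·29 (−41 from intervention) = 68
  D = 192 − 4·68 = -80
D: 5540 − (-80) = 5620

5620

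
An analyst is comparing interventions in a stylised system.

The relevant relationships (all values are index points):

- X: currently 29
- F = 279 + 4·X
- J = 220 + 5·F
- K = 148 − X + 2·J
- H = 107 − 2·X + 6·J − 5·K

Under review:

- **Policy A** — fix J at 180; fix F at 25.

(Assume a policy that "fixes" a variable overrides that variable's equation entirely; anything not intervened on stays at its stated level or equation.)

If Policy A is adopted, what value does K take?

Policy A (J := 180, F := 25):
  X = 29
  F = 25
  J = 180
  K = 148 − 29 + 2·180 = 479

479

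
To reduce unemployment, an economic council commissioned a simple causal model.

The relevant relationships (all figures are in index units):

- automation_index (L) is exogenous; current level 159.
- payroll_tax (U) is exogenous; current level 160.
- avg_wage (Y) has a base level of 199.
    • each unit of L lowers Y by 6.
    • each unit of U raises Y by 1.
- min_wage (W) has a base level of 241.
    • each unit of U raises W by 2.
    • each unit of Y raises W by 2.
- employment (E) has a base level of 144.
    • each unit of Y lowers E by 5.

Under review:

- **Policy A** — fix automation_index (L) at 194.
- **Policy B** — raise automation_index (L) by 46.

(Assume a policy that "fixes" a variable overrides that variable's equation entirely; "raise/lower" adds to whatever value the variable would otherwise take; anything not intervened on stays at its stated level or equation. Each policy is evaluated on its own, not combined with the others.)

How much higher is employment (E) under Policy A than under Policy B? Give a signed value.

Policy A (L := 194):
  L = 194
  U = 160
  Y = 199 − 6·194 + 160 = -805
  E = 144 − 5·(-805) = 4169
Policy B (L + 46):
  L = 159 + 46 = 205
  U = 160
  Y = 199 − 6·205 + 160 = -871
  E = 144 − 5·(-871) = 4499
E: 4169 − 4499 = -330

-330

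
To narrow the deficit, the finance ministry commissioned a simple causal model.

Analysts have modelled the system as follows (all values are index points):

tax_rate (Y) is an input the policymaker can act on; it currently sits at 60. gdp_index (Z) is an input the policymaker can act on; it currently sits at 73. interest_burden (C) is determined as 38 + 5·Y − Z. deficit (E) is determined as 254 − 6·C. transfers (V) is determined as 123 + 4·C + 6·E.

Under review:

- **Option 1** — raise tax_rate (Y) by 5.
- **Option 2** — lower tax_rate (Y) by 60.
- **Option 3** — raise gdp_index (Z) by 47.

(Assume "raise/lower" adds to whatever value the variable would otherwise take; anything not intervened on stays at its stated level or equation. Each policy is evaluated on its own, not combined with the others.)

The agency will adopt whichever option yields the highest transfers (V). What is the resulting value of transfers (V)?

2767

Option 1 (Y + 5):
  Y = 60 + 5 = 65
  Z = 73
  C = 38 + 5·65 − 73 = 290
  E = 254 − 6·290 = -1486
  V = 123 + 4·290 + 6·(-1486) = -7633
Option 2 (Y − 60):
  Y = 60 − 60 = 0
  Z = 73
  C = 38 + 5·0 − 73 = -35
  E = 254 − 6·(-35) = 464
  V = 123 + 4·(-35) + 6·464 = 2767
Option 3 (Z + 47):
  Y = 60
  Z = 73 + 47 = 120
  C = 38 + 5·60 − 120 = 218
  E = 254 − 6·218 = -1054
  V = 123 + 4·218 + 6·(-1054) = -5329
Comparing — Option 1: V=-7633, Option 2: V=2767, Option 3: V=-5329. Highest is 2767 (Option 2).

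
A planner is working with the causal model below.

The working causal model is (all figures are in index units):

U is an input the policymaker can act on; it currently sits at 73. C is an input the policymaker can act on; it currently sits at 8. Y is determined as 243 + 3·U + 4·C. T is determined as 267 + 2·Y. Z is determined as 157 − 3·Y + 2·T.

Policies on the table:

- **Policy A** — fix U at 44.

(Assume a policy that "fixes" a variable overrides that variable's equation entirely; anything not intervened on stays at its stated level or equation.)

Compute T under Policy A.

1081

Policy A (U := 44):
  U = 44
  C = 8
  Y = 243 + 3·44 + 4·8 = 407
  T = 267 + 2·407 = 1081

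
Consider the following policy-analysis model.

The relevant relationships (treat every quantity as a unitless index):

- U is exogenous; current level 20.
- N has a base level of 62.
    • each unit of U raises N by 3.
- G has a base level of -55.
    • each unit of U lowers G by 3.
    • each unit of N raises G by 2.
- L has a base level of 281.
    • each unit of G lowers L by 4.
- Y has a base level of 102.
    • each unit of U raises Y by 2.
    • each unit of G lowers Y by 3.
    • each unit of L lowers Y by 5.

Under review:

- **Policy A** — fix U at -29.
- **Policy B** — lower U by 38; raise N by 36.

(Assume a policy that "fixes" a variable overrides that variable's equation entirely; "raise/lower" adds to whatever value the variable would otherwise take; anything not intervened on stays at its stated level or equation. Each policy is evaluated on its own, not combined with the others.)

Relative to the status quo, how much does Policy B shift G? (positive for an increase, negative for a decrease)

-42

Baseline:
  U = 20
  N = 62 + 3·20 = 122
  G = -55 − 3·20 + 2·122 = 129
Policy B (U − 38, N + 36):
  U = 20 − 38 = -18
  N = 62 + 3·(-18) (+36 from intervention) = 44
  G = -55 − 3·(-18) + 2·44 = 87
Change in G: 87 − 129 = -42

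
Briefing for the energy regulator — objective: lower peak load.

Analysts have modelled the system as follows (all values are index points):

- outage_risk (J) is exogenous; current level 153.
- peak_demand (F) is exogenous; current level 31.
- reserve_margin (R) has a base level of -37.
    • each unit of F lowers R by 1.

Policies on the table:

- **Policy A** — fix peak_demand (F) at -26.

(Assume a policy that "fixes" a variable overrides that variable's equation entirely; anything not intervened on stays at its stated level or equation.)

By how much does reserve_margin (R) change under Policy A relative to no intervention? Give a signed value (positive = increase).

Baseline:
  F = 31
  R = -37 − 31 = -68
Policy A (F := -26):
  F = -26
  R = -37 − (-26) = -11
Change in R: -11 − (-68) = 57

57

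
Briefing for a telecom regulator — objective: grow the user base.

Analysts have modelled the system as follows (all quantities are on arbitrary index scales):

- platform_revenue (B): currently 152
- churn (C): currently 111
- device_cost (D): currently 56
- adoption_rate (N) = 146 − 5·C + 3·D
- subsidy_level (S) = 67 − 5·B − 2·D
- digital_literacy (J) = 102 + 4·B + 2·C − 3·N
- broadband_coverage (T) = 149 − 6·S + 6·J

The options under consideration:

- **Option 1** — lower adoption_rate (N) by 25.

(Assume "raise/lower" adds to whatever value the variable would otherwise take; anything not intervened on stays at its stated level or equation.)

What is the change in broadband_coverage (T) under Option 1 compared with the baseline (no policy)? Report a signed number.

450

Baseline:
  B = 152
  C = 111
  D = 56
  N = 146 − 5·111 + 3·56 = -241
  S = 67 − 5·152 − 2·56 = -805
  J = 102 + 4·152 + 2·111 − 3·(-241) = 1655
  T = 149 − 6·(-805) + 6·1655 = 14909
Option 1 (N − 25):
  B = 152
  C = 111
  D = 56
  N = 146 − 5·111 + 3·56 (−25 from intervention) = -266
  S = 67 − 5·152 − 2·56 = -805
  J = 102 + 4·152 + 2·111 − 3·(-266) = 1730
  T = 149 − 6·(-805) + 6·1730 = 15359
Change in T: 15359 − 14909 = 450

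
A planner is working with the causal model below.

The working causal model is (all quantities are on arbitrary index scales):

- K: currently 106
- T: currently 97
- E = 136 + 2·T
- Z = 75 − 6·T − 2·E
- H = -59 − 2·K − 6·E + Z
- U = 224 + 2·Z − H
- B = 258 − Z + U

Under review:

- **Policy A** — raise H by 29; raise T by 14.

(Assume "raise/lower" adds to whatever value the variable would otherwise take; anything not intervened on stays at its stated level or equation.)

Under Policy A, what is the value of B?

Policy A (H + 29, T + 14):
  K = 106
  T = 97 + 14 = 111
  E = 136 + 2·111 = 358
  Z = 75 − 6·111 − 2·358 = -1307
  H = -59 − 2·106 − 6·358 + (-1307) (+29 from intervention) = -3697
  U = 224 + 2·(-1307) − (-3697) = 1307
  B = 258 − (-1307) + 1307 = 2872

2872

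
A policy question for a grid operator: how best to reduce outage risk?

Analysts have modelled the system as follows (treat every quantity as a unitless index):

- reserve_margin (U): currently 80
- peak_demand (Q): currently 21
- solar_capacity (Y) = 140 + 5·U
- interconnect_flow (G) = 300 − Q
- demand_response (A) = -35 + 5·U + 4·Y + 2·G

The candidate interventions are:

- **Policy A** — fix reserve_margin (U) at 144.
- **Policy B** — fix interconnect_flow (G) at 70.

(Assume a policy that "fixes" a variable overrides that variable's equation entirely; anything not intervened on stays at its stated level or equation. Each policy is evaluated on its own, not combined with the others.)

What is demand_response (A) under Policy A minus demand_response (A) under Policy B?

Policy A (U := 144):
  U = 144
  Q = 21
  Y = 140 + 5·144 = 860
  G = 300 − 21 = 279
  A = -35 + 5·144 + 4·860 + 2·279 = 4683
Policy B (G := 70):
  U = 80
  Q = 21
  Y = 140 + 5·80 = 540
  G = 70
  A = -35 + 5·80 + 4·540 + 2·70 = 2665
A: 4683 − 2665 = 2018

2018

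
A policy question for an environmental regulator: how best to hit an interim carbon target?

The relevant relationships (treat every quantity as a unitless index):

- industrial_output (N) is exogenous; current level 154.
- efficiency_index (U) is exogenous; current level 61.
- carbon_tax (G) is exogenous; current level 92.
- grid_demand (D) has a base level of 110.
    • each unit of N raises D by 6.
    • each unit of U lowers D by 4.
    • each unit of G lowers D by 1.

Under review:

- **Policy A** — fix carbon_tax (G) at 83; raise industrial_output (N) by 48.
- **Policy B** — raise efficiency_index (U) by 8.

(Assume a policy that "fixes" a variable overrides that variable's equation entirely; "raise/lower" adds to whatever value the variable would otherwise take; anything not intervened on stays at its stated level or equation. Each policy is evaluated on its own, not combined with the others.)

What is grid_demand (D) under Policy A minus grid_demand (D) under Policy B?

Policy A (G := 83, N + 48):
  N = 154 + 48 = 202
  U = 61
  G = 83
  D = 110 + 6·202 − 4·61 − 83 = 995
Policy B (U + 8):
  N = 154
  U = 61 + 8 = 69
  G = 92
  D = 110 + 6·154 − 4·69 − 92 = 666
D: 995 − 666 = 329

329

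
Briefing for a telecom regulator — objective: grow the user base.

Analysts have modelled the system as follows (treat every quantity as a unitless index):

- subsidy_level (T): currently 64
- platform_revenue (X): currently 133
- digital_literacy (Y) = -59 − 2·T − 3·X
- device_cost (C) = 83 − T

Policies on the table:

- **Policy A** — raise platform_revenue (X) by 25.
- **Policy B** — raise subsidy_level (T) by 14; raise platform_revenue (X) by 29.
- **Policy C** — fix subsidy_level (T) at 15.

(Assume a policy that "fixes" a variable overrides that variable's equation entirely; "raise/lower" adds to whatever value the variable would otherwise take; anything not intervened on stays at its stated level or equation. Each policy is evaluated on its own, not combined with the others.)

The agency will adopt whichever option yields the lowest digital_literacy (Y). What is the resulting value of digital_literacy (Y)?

Policy A (X + 25):
  T = 64
  X = 133 + 25 = 158
  Y = -59 − 2·64 − 3·158 = -661
Policy B (T + 14, X + 29):
  T = 64 + 14 = 78
  X = 133 + 29 = 162
  Y = -59 − 2·78 − 3·162 = -701
Policy C (T := 15):
  T = 15
  X = 133
  Y = -59 − 2·15 − 3·133 = -488
Comparing — Policy A: Y=-661, Policy B: Y=-701, Policy C: Y=-488. Lowest is -701 (Policy B).

-701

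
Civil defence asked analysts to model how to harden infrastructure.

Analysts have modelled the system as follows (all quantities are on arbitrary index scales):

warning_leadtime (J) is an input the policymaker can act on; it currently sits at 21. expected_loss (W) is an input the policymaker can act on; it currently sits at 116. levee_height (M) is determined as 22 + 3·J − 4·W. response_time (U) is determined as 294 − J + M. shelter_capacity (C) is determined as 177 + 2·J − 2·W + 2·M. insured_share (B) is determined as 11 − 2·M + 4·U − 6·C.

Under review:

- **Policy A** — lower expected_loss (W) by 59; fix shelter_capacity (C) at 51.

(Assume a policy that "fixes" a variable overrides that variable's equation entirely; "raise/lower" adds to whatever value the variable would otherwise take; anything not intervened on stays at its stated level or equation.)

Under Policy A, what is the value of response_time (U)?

Policy A (W − 59, C := 51):
  J = 21
  W = 116 − 59 = 57
  M = 22 + 3·21 − 4·57 = -143
  U = 294 − 21 + (-143) = 130

130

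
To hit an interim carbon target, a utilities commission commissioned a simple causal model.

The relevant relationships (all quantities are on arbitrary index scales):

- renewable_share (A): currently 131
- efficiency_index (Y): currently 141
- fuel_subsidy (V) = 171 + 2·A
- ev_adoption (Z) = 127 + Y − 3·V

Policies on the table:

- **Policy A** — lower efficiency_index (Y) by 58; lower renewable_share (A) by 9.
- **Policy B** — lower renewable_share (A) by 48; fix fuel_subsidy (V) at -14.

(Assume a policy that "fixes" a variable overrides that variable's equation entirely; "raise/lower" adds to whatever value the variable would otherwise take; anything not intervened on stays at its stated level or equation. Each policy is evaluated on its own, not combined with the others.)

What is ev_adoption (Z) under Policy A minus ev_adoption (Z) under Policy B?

-1345

Policy A (Y − 58, A − 9):
  A = 131 − 9 = 122
  Y = 141 − 58 = 83
  V = 171 + 2·122 = 415
  Z = 127 + 83 − 3·415 = -1035
Policy B (A − 48, V := -14):
  A = 131 − 48 = 83
  Y = 141
  V = -14
  Z = 127 + 141 − 3·(-14) = 310
Z: -1035 − 310 = -1345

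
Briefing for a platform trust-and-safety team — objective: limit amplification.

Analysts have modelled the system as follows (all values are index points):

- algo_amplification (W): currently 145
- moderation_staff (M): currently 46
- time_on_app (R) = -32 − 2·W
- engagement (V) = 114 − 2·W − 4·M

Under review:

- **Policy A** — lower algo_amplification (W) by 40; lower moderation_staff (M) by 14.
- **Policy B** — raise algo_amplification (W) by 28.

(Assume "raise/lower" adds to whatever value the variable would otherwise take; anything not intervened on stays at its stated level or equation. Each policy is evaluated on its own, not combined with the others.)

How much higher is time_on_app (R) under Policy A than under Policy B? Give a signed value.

136

Policy A (W − 40, M − 14):
  W = 145 − 40 = 105
  R = -32 − 2·105 = -242
Policy B (W + 28):
  W = 145 + 28 = 173
  R = -32 − 2·173 = -378
R: -242 − (-378) = 136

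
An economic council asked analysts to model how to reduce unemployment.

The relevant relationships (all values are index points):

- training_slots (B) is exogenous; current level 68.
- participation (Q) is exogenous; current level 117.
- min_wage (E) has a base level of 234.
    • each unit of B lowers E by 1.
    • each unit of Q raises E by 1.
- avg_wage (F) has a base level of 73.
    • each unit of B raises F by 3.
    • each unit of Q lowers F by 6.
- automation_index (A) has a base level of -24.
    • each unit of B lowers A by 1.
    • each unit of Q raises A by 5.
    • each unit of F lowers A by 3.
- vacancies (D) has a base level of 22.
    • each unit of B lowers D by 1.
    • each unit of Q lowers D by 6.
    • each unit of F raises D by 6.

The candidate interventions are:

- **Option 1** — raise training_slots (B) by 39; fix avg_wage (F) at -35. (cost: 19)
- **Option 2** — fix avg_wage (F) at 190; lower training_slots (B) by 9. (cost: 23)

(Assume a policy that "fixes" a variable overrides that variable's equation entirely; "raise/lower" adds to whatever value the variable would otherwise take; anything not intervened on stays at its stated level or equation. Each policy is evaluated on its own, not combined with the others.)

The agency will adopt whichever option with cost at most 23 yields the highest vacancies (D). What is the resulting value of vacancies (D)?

401

Option 1 (B + 39, F := -35):
  B = 68 + 39 = 107
  Q = 117
  F = -35
  D = 22 − 107 − 6·117 + 6·(-35) = -997
Option 2 (F := 190, B − 9):
  B = 68 − 9 = 59
  Q = 117
  F = 190
  D = 22 − 59 − 6·117 + 6·190 = 401
Comparing — Option 1: D=-997, Option 2: D=401. Highest is 401 (Option 2).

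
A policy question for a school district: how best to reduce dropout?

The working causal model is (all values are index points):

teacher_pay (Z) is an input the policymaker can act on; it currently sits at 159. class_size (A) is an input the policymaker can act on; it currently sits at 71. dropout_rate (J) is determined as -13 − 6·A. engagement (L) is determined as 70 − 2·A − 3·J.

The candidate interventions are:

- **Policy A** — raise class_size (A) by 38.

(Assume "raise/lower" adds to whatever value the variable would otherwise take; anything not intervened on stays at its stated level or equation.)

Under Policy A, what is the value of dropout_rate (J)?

-667

Policy A (A + 38):
  A = 71 + 38 = 109
  J = -13 − 6·109 = -667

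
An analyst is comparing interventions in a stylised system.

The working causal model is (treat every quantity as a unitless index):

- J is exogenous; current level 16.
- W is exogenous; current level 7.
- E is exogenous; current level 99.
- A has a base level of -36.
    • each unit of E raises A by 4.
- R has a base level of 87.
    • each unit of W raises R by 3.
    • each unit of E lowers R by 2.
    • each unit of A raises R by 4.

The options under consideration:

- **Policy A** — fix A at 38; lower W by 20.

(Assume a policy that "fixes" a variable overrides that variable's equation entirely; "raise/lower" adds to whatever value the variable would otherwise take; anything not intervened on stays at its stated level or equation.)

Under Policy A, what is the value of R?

2

Policy A (A := 38, W − 20):
  W = 7 − 20 = -13
  E = 99
  A = 38
  R = 87 + 3·(-13) − 2·99 + 4·38 = 2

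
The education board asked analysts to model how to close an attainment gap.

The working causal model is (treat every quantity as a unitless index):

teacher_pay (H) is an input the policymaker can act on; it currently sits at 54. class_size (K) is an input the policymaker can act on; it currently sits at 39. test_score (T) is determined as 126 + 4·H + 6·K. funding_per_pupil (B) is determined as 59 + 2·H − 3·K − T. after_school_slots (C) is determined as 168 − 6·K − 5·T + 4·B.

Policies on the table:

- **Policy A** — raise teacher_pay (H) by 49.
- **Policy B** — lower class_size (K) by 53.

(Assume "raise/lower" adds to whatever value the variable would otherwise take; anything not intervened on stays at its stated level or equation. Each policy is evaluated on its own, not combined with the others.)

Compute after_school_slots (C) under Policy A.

-6422

Policy A (H + 49):
  H = 54 + 49 = 103
  K = 39
  T = 126 + 4·103 + 6·39 = 772
  B = 59 + 2·103 − 3·39 − 772 = -624
  C = 168 − 6·39 − 5·772 + 4·(-624) = -6422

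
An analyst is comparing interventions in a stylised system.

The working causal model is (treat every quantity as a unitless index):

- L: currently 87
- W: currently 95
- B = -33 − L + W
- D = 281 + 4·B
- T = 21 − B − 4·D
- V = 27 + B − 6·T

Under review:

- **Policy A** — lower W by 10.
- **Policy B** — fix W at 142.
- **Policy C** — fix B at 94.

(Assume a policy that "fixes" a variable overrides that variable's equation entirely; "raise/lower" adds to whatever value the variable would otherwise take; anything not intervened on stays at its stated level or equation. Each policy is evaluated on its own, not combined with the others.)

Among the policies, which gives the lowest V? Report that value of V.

Policy A (W − 10):
  L = 87
  W = 95 − 10 = 85
  B = -33 − 87 + 85 = -35
  D = 281 + 4·(-35) = 141
  T = 21 − (-35) − 4·141 = -508
  V = 27 + (-35) − 6·(-508) = 3040
Policy B (W := 142):
  L = 87
  W = 142
  B = -33 − 87 + 142 = 22
  D = 281 + 4·22 = 369
  T = 21 − 22 − 4·369 = -1477
  V = 27 + 22 − 6·(-1477) = 8911
Policy C (B := 94):
  L = 87
  W = 95
  B = 94
  D = 281 + 4·94 = 657
  T = 21 − 94 − 4·657 = -2701
  V = 27 + 94 − 6·(-2701) = 16327
Comparing — Policy A: V=3040, Policy B: V=8911, Policy C: V=16327. Lowest is 3040 (Policy A).

3040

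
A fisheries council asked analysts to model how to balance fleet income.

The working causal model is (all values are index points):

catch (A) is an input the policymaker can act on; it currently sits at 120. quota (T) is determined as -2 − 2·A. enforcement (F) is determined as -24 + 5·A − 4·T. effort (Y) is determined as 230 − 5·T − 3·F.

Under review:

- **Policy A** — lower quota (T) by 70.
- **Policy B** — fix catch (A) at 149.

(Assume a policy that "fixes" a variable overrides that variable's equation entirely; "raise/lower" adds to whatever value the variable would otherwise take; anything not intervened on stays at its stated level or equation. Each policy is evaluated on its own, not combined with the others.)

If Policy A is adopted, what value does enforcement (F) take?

Policy A (T − 70):
  A = 120
  T = -2 − 2·120 (−70 from intervention) = -312
  F = -24 + 5·120 − 4·(-312) = 1824

1824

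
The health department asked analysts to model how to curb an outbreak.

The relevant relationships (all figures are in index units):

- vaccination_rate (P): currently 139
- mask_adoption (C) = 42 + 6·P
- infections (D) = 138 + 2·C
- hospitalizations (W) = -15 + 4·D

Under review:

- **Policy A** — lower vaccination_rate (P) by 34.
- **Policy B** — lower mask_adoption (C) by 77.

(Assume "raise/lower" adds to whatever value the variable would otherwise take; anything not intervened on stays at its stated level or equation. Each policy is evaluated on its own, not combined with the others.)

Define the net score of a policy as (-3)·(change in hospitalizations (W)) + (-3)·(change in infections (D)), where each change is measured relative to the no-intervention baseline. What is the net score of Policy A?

6120

Baseline:
  P = 139
  C = 42 + 6·139 = 876
  D = 138 + 2·876 = 1890
  W = -15 + 4·1890 = 7545
Policy A (P − 34):
  P = 139 − 34 = 105
  C = 42 + 6·105 = 672
  D = 138 + 2·672 = 1482
  W = -15 + 4·1482 = 5913
ΔW = 5913 − 7545 = -1632; ΔD = 1482 − 1890 = -408
Score = (-3)·(-1632) + (-3)·(-408) = 6120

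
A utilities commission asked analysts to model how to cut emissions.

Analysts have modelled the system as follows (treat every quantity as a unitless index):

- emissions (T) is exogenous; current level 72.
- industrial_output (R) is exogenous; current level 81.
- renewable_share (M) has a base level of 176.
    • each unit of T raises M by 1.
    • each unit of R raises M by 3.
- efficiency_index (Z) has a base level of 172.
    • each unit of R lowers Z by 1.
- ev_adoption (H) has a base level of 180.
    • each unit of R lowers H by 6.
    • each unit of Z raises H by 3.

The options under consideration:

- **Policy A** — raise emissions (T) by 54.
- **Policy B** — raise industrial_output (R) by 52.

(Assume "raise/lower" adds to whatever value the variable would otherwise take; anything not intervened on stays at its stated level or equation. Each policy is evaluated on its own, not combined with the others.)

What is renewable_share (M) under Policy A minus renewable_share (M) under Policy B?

Policy A (T + 54):
  T = 72 + 54 = 126
  R = 81
  M = 176 + 126 + 3·81 = 545
Policy B (R + 52):
  T = 72
  R = 81 + 52 = 133
  M = 176 + 72 + 3·133 = 647
M: 545 − 647 = -102

-102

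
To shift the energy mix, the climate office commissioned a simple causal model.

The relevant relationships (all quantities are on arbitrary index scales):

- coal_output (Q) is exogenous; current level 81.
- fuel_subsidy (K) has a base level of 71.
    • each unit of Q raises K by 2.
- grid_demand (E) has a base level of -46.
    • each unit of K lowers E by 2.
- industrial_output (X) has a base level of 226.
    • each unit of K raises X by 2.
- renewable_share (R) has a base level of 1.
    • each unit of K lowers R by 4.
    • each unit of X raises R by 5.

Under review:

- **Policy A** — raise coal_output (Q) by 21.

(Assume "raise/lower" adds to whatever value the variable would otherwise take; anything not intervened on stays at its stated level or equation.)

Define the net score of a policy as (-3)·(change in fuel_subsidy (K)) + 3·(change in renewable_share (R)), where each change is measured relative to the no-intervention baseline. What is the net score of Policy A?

Baseline:
  Q = 81
  K = 71 + 2·81 = 233
  X = 226 + 2·233 = 692
  R = 1 − 4·233 + 5·692 = 2529
Policy A (Q + 21):
  Q = 81 + 21 = 102
  K = 71 + 2·102 = 275
  X = 226 + 2·275 = 776
  R = 1 − 4·275 + 5·776 = 2781
ΔK = 275 − 233 = 42; ΔR = 2781 − 2529 = 252
Score = (-3)·42 + 3·252 = 630

630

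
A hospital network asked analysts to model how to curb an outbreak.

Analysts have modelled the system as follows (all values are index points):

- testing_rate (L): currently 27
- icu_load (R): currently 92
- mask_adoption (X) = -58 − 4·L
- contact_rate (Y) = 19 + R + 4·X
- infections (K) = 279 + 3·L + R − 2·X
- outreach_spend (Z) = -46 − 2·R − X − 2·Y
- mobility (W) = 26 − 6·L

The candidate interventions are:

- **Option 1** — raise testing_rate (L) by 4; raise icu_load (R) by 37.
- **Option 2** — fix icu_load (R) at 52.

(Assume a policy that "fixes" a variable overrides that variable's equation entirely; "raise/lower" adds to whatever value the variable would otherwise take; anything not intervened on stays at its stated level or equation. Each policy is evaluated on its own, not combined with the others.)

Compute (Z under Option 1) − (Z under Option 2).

-164

Option 1 (L + 4, R + 37):
  L = 27 + 4 = 31
  R = 92 + 37 = 129
  X = -58 − 4·31 = -182
  Y = 19 + 129 + 4·(-182) = -580
  Z = -46 − 2·129 − (-182) − 2·(-580) = 1038
Option 2 (R := 52):
  L = 27
  R = 52
  X = -58 − 4·27 = -166
  Y = 19 + 52 + 4·(-166) = -593
  Z = -46 − 2·52 − (-166) − 2·(-593) = 1202
Z: 1038 − 1202 = -164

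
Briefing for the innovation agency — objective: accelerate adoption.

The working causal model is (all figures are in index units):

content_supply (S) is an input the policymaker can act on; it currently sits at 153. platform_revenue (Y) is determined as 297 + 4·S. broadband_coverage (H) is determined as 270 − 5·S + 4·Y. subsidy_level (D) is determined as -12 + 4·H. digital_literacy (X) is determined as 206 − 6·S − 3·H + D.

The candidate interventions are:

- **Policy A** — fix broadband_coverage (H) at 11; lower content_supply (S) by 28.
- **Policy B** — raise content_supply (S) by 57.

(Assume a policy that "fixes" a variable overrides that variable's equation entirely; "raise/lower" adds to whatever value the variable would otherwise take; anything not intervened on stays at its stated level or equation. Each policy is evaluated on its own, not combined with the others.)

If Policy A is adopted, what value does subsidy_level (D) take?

32

Policy A (H := 11, S − 28):
  S = 153 − 28 = 125
  Y = 297 + 4·125 = 797
  H = 11
  D = -12 + 4·11 = 32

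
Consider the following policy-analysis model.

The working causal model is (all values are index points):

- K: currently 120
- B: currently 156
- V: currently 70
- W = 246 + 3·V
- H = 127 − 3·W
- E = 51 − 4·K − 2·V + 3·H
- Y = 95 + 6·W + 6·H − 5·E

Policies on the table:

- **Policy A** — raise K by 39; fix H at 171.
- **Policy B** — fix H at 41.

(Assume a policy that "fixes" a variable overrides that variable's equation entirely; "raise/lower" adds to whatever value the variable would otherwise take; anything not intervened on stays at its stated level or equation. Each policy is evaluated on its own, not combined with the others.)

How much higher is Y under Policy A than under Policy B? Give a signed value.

-390

Policy A (K + 39, H := 171):
  K = 120 + 39 = 159
  V = 70
  W = 246 + 3·70 = 456
  H = 171
  E = 51 − 4·159 − 2·70 + 3·171 = -212
  Y = 95 + 6·456 + 6·171 − 5·(-212) = 4917
Policy B (H := 41):
  K = 120
  V = 70
  W = 246 + 3·70 = 456
  H = 41
  E = 51 − 4·120 − 2·70 + 3·41 = -446
  Y = 95 + 6·456 + 6·41 − 5·(-446) = 5307
Y: 4917 − 5307 = -390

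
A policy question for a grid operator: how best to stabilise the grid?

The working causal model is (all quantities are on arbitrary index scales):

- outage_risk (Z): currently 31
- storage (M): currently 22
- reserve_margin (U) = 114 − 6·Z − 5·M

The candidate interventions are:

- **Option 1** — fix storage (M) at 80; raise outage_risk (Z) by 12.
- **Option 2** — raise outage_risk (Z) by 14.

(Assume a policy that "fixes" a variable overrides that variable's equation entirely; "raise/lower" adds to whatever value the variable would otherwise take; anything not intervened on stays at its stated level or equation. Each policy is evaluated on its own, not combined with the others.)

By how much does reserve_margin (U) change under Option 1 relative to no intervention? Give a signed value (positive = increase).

-362

Baseline:
  Z = 31
  M = 22
  U = 114 − 6·31 − 5·22 = -182
Option 1 (M := 80, Z + 12):
  Z = 31 + 12 = 43
  M = 80
  U = 114 − 6·43 − 5·80 = -544
Change in U: -544 − (-182) = -362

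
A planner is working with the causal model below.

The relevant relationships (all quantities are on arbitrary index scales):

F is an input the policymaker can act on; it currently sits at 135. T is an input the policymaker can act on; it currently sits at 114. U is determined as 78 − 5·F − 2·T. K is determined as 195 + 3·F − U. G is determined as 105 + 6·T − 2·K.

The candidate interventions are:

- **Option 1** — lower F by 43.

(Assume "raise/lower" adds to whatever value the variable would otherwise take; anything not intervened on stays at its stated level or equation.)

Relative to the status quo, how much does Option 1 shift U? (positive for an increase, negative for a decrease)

215

Baseline:
  F = 135
  T = 114
  U = 78 − 5·135 − 2·114 = -825
Option 1 (F − 43):
  F = 135 − 43 = 92
  T = 114
  U = 78 − 5·92 − 2·114 = -610
Change in U: -610 − (-825) = 215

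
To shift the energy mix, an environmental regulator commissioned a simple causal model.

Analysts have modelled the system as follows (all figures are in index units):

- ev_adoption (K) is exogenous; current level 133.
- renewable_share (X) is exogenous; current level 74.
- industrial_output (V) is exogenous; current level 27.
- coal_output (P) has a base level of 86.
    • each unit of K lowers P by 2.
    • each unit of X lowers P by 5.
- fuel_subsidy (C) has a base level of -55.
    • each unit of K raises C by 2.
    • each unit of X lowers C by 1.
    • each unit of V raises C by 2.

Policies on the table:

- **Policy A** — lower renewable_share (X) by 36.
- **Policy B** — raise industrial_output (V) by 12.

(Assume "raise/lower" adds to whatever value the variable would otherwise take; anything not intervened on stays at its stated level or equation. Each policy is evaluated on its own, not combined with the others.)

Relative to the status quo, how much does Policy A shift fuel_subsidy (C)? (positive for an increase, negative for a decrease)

Baseline:
  K = 133
  X = 74
  V = 27
  C = -55 + 2·133 − 74 + 2·27 = 191
Policy A (X − 36):
  K = 133
  X = 74 − 36 = 38
  V = 27
  C = -55 + 2·133 − 38 + 2·27 = 227
Change in C: 227 − 191 = 36

36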